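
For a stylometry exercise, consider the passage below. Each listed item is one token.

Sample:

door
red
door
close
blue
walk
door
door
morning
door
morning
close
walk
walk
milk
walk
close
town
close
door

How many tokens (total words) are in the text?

Tokens: door, red, door, close, blue, walk, door, door, morning, door, morning, close, walk, walk, milk, walk, close, town, close, door
N = 20

20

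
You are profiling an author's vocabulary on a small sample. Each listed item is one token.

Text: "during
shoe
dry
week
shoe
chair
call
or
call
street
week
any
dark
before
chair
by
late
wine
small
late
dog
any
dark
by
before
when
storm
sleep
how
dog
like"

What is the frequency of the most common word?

2

Frequencies: shoe:2, week:2, chair:2, call:2, any:2, dark:2, before:2, by:2, late:2, dog:2, during:1, dry:1, or:1, street:1, wine:1, small:1, when:1, storm:1, sleep:1, how:1, … (1 more, each freq 1)
Most common: 'shoe' with frequency 2.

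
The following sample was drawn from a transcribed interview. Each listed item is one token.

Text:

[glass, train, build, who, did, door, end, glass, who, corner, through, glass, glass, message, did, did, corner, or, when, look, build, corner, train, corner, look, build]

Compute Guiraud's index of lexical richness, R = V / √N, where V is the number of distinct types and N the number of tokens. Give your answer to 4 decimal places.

N = 26, V = 13.
√N = 5.099020
R = 13 / 5.099020 = 2.5495

2.5495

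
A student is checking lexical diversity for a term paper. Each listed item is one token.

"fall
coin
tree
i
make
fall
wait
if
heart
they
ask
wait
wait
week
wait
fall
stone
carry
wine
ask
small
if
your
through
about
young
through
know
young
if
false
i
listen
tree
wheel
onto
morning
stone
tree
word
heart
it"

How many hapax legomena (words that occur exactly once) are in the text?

Frequencies: wait:4, fall:3, tree:3, if:3, i:2, heart:2, ask:2, stone:2, through:2, young:2, coin:1, make:1, they:1, week:1, carry:1, wine:1, small:1, your:1, about:1, know:1, … (7 more, each freq 1)
Hapax (freq=1): about, carry, coin, false, it, know, listen, make, morning, onto, small, they, week, wheel, wine, word, your

17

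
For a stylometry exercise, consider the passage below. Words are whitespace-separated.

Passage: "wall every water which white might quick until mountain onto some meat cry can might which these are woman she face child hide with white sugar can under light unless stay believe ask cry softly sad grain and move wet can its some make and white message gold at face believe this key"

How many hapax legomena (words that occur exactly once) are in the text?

Frequencies: white:3, can:3, which:2, might:2, some:2, cry:2, face:2, believe:2, and:2, wall:1, every:1, water:1, quick:1, until:1, mountain:1, onto:1, meat:1, these:1, are:1, woman:1, … (22 more, each freq 1)
Hapax (freq=1): are, ask, at, child, every, gold, grain, hide, its, key, light, make, meat, message, mountain, move, onto, quick, sad, she, softly, stay, sugar, these, this, under, unless, until, wall, water, wet, with, woman

33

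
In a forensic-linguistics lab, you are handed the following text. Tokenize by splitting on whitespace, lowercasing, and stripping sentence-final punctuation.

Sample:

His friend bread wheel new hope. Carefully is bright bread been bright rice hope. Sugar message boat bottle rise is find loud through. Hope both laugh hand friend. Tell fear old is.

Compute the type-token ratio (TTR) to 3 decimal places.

N = 32 tokens, V = 25 types.
TTR = V / N = 25 / 32 = 0.781

0.781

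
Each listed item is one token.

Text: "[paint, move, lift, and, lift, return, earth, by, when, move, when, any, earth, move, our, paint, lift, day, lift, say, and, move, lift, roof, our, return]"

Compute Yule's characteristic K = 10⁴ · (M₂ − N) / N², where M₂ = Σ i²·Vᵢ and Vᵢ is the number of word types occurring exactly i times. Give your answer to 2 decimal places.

Frequencies: lift:5, move:4, paint:2, and:2, return:2, earth:2, when:2, our:2, by:1, any:1, day:1, say:1, roof:1
N = 26. Frequency spectrum: V_1=5, V_2=6, V_4=1, V_5=1
M₂ = 1²·5 + 2²·6 + 4²·1 + 5²·1 = 70
K = 10000 × (70 − 26) / 26² = 650.89

650.89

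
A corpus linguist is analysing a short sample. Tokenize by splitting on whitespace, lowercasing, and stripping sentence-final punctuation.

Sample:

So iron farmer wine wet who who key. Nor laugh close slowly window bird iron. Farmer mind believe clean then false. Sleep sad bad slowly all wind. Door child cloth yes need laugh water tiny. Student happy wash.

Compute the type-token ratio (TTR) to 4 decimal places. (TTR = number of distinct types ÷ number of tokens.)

0.8684

N = 38 tokens, V = 33 types.
TTR = V / N = 33 / 38 = 0.8684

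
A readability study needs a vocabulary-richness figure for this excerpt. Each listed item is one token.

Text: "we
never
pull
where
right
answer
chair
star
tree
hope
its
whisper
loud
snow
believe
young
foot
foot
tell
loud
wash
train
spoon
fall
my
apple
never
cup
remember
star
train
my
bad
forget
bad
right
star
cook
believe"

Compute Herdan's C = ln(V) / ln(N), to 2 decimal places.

0.92

N = 39, V = 29.
ln(V) = 3.367296, ln(N) = 3.663562
C = 3.367296 / 3.663562 = 0.92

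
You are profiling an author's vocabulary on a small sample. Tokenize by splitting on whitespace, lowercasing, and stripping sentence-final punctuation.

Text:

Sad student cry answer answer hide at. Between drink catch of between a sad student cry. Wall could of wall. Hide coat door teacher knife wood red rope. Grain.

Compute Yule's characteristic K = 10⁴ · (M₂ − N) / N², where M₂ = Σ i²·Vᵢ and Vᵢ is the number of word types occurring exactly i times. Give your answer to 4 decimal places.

Frequencies: sad:2, student:2, cry:2, answer:2, hide:2, between:2, of:2, wall:2, at:1, drink:1, catch:1, a:1, could:1, coat:1, door:1, teacher:1, knife:1, wood:1, red:1, rope:1, … (1 more, each freq 1)
N = 29. Frequency spectrum: V_1=13, V_2=8
M₂ = 1²·13 + 2²·8 = 45
K = 10000 × (45 − 29) / 29² = 190.2497

190.2497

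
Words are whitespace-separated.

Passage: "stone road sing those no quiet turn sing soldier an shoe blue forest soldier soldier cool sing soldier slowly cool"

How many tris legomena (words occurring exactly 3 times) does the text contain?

Frequencies: soldier:4, sing:3, cool:2, stone:1, road:1, those:1, no:1, quiet:1, turn:1, an:1, shoe:1, blue:1, forest:1, slowly:1
Words with frequency 3: sing

1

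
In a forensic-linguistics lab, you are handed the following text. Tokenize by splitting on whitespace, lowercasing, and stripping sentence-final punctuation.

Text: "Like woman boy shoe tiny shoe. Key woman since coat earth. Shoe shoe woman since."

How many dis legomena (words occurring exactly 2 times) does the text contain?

1

Frequencies: shoe:4, woman:3, since:2, like:1, boy:1, tiny:1, key:1, coat:1, earth:1
Words with frequency 2: since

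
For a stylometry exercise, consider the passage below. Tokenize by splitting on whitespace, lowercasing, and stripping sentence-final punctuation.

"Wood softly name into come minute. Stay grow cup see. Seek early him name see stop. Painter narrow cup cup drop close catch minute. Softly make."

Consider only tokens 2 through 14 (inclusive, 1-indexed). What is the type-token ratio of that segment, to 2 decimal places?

0.92

Segment tokens 2–14: softly, name, into, come, minute, stay, grow, cup, see, seek, early, him, name
Segment N = 13, segment V = 12.
TTR = 12 / 13 = 0.92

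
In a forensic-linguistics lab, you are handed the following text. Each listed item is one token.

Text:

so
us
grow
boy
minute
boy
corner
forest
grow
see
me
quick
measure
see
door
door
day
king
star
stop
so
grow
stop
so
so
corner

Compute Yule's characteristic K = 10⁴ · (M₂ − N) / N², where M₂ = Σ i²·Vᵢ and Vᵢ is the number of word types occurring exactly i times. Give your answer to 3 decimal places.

Frequencies: so:4, grow:3, boy:2, corner:2, see:2, door:2, stop:2, us:1, minute:1, forest:1, me:1, quick:1, measure:1, day:1, king:1, star:1
N = 26. Frequency spectrum: V_1=9, V_2=5, V_3=1, V_4=1
M₂ = 1²·9 + 2²·5 + 3²·1 + 4²·1 = 54
K = 10000 × (54 − 26) / 26² = 414.201

414.201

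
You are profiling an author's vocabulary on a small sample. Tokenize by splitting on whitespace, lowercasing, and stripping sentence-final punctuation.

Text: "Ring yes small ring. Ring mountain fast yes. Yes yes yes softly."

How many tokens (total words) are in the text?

Tokens: ring, yes, small, ring, ring, mountain, fast, yes, yes, yes, yes, softly
N = 12

12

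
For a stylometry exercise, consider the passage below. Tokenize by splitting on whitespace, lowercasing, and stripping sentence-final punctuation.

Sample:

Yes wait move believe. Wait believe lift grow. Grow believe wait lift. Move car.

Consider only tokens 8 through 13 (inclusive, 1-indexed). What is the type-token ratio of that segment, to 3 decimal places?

Segment tokens 8–13: grow, grow, believe, wait, lift, move
Segment N = 6, segment V = 5.
TTR = 5 / 6 = 0.833

0.833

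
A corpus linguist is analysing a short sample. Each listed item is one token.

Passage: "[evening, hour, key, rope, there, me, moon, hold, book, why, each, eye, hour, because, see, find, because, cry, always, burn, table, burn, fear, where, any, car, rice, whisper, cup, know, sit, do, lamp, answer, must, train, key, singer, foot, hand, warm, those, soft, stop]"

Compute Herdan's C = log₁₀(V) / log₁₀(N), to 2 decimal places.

0.97

N = 44, V = 40.
log₁₀(V) = 1.602060, log₁₀(N) = 1.643453
C = 1.602060 / 1.643453 = 0.97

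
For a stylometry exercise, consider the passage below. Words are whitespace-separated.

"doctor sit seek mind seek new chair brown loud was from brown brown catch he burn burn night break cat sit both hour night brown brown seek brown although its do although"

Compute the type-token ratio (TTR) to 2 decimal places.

0.66

N = 32 tokens, V = 21 types.
TTR = V / N = 21 / 32 = 0.66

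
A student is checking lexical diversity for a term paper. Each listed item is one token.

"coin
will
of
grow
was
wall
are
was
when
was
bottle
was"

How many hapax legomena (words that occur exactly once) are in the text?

8

Frequencies: was:4, coin:1, will:1, of:1, grow:1, wall:1, are:1, when:1, bottle:1
Hapax (freq=1): are, bottle, coin, grow, of, wall, when, will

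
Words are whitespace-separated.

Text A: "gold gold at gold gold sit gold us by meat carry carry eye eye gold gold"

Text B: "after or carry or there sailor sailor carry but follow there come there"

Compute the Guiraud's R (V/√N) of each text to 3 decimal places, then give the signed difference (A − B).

-0.219

A: V=8, N=16, R=2.000
B: V=8, N=13, R=2.219
Difference = 2.000 − 2.219 = -0.219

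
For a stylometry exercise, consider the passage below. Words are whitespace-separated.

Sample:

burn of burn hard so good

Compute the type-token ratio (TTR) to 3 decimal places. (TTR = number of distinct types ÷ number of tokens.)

0.833

N = 6 tokens, V = 5 types.
TTR = V / N = 5 / 6 = 0.833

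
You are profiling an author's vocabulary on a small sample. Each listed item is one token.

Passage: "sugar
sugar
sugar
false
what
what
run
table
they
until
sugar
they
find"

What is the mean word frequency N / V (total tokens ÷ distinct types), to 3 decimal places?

1.625

N = 13 tokens, V = 8 types.
Mean frequency = N / V = 13 / 8 = 1.625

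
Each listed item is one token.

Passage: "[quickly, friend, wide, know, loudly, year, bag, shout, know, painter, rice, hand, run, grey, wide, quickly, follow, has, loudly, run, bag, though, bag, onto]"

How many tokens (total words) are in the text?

24

Tokens: quickly, friend, wide, know, loudly, year, bag, shout, know, painter, rice, hand, run, grey, wide, quickly, follow, has, loudly, run, bag, though, bag, onto
N = 24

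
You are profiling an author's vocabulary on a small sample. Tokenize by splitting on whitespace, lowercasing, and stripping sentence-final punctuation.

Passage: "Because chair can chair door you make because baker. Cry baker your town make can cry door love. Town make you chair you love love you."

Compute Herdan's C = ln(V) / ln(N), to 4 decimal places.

0.7360

N = 26, V = 11.
ln(V) = 2.397895, ln(N) = 3.258097
C = 2.397895 / 3.258097 = 0.7360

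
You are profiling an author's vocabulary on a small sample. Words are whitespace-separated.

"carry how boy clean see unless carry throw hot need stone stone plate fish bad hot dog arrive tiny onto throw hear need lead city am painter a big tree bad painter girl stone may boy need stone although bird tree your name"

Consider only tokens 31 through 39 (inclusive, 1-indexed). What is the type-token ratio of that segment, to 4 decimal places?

Segment tokens 31–39: bad, painter, girl, stone, may, boy, need, stone, although
Segment N = 9, segment V = 8.
TTR = 8 / 9 = 0.8889

0.8889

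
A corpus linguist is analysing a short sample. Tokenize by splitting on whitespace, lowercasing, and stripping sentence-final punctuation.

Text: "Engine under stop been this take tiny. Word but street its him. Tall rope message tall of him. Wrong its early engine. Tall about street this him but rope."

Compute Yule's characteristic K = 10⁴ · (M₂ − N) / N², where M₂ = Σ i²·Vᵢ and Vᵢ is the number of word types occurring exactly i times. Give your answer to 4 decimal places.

285.3746

Frequencies: him:3, tall:3, engine:2, this:2, but:2, street:2, its:2, rope:2, under:1, stop:1, been:1, take:1, tiny:1, word:1, message:1, of:1, wrong:1, early:1, about:1
N = 29. Frequency spectrum: V_1=11, V_2=6, V_3=2
M₂ = 1²·11 + 2²·6 + 3²·2 = 53
K = 10000 × (53 − 29) / 29² = 285.3746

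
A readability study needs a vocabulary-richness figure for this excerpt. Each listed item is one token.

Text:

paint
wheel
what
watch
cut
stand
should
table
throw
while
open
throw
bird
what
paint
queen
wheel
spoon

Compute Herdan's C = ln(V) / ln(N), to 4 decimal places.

N = 18, V = 14.
ln(V) = 2.639057, ln(N) = 2.890372
C = 2.639057 / 2.890372 = 0.9131

0.9131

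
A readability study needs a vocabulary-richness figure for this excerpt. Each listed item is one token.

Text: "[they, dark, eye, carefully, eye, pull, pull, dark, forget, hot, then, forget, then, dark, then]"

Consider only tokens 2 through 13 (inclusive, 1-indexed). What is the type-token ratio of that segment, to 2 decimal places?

Segment tokens 2–13: dark, eye, carefully, eye, pull, pull, dark, forget, hot, then, forget, then
Segment N = 12, segment V = 7.
TTR = 7 / 12 = 0.58

0.58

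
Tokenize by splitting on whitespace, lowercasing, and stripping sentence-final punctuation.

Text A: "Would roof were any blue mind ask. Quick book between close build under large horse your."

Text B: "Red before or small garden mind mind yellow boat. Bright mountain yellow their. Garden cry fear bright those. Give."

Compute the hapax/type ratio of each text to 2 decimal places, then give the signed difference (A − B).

A: hapax=16, V=16, ratio=1.00
B: hapax=11, V=15, ratio=0.73
Difference = 1.00 − 0.73 = 0.27

0.27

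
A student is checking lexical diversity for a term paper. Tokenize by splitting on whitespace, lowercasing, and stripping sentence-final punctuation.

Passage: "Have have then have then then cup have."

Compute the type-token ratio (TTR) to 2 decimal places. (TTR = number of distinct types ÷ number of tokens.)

0.38

N = 8 tokens, V = 3 types.
TTR = V / N = 3 / 8 = 0.38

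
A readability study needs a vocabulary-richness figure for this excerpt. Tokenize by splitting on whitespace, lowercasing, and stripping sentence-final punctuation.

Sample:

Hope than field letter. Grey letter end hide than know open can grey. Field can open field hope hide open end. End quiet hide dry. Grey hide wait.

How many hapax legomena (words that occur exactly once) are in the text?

4

Frequencies: hide:4, field:3, grey:3, end:3, open:3, hope:2, than:2, letter:2, can:2, know:1, quiet:1, dry:1, wait:1
Hapax (freq=1): dry, know, quiet, wait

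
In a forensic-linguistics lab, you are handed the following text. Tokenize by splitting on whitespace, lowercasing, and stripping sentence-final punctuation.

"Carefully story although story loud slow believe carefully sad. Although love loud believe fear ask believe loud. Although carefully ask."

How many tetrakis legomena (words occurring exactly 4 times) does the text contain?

0

Frequencies: carefully:3, although:3, loud:3, believe:3, story:2, ask:2, slow:1, sad:1, love:1, fear:1
Words with frequency 4: (none)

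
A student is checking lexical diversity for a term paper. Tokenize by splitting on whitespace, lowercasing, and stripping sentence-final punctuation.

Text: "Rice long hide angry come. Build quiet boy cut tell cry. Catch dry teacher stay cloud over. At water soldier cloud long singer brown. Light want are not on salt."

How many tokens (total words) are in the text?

30

Tokens: rice, long, hide, angry, come, build, quiet, boy, cut, tell, cry, catch, dry, teacher, stay, cloud, over, at, water, soldier, cloud, long, singer, brown, light, want, are, not, on, salt
N = 30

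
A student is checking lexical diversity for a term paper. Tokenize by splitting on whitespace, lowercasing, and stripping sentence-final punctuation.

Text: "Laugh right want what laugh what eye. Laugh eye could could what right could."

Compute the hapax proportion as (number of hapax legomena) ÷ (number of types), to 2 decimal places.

Frequencies: laugh:3, what:3, could:3, right:2, eye:2, want:1
Hapax count = 1; type count = 6.
Ratio = 1 / 6 = 0.17

0.17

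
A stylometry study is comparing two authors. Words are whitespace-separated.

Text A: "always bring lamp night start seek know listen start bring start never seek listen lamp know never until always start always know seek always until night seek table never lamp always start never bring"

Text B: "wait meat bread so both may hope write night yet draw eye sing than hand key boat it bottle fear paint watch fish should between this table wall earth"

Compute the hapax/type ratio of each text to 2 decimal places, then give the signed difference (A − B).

-0.91

A: hapax=1, V=11, ratio=0.09
B: hapax=29, V=29, ratio=1.00
Difference = 0.09 − 1.00 = -0.91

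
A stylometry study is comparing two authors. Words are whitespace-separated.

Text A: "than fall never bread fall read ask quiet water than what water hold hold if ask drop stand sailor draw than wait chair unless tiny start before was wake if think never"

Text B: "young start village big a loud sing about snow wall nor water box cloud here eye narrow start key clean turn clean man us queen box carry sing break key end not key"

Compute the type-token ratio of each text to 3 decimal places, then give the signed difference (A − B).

-0.068

TTR(A) = 24/32 = 0.750
TTR(B) = 27/33 = 0.818
Difference = 0.750 − 0.818 = -0.068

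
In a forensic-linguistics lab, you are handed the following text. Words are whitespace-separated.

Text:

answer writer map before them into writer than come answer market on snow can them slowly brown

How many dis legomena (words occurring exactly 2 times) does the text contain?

Frequencies: answer:2, writer:2, them:2, map:1, before:1, into:1, than:1, come:1, market:1, on:1, snow:1, can:1, slowly:1, brown:1
Words with frequency 2: answer, them, writer

3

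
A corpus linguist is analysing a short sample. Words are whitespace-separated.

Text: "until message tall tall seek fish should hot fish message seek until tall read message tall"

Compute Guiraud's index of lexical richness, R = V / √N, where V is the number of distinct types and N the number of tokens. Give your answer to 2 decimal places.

N = 16, V = 8.
√N = 4.000000
R = 8 / 4.000000 = 2.00

2.00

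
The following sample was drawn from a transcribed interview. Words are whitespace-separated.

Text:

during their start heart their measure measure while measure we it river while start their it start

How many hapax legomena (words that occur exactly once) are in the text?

Frequencies: their:3, start:3, measure:3, while:2, it:2, during:1, heart:1, we:1, river:1
Hapax (freq=1): during, heart, river, we

4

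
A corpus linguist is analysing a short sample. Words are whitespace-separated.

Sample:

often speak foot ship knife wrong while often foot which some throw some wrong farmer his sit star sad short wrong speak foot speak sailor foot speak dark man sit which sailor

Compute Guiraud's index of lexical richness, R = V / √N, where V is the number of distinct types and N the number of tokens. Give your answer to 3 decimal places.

3.359

N = 32, V = 19.
√N = 5.656854
R = 19 / 5.656854 = 3.359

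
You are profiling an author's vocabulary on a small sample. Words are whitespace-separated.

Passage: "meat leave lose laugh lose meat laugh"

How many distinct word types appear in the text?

Distinct types: {laugh, leave, lose, meat}
V = 4

4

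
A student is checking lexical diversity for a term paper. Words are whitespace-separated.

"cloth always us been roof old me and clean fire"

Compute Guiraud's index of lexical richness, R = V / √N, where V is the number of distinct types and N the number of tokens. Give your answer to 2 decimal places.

N = 10, V = 10.
√N = 3.162278
R = 10 / 3.162278 = 3.16

3.16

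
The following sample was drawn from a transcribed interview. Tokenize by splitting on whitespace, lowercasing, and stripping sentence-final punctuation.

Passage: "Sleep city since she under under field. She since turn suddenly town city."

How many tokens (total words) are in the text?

13

Tokens: sleep, city, since, she, under, under, field, she, since, turn, suddenly, town, city
N = 13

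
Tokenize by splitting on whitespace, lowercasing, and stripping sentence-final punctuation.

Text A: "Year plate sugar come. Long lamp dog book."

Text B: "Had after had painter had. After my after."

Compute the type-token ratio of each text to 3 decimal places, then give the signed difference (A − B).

TTR(A) = 8/8 = 1.000
TTR(B) = 4/8 = 0.500
Difference = 1.000 − 0.500 = 0.500

0.500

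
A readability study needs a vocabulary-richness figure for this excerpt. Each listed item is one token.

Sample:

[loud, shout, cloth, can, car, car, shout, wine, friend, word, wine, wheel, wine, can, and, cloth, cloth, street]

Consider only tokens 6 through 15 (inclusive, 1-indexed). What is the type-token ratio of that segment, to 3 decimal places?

Segment tokens 6–15: car, shout, wine, friend, word, wine, wheel, wine, can, and
Segment N = 10, segment V = 8.
TTR = 8 / 10 = 0.800

0.800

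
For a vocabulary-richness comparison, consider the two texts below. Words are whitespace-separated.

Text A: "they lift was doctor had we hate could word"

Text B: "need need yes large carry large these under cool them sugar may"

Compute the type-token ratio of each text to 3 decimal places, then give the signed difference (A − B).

0.167

TTR(A) = 9/9 = 1.000
TTR(B) = 10/12 = 0.833
Difference = 1.000 − 0.833 = 0.167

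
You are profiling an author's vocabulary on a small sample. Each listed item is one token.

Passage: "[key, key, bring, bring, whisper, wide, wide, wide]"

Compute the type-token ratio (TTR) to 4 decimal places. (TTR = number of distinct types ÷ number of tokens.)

N = 8 tokens, V = 4 types.
TTR = V / N = 4 / 8 = 0.5000

0.5000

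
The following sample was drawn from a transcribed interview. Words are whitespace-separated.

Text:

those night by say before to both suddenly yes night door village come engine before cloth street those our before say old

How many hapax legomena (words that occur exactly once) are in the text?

Frequencies: before:3, those:2, night:2, say:2, by:1, to:1, both:1, suddenly:1, yes:1, door:1, village:1, come:1, engine:1, cloth:1, street:1, our:1, old:1
Hapax (freq=1): both, by, cloth, come, door, engine, old, our, street, suddenly, to, village, yes

13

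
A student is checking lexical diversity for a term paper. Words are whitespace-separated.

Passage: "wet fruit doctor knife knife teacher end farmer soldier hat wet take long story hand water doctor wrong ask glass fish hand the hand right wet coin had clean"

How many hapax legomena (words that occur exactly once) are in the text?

Frequencies: wet:3, hand:3, doctor:2, knife:2, fruit:1, teacher:1, end:1, farmer:1, soldier:1, hat:1, take:1, long:1, story:1, water:1, wrong:1, ask:1, glass:1, fish:1, the:1, right:1, … (3 more, each freq 1)
Hapax (freq=1): ask, clean, coin, end, farmer, fish, fruit, glass, had, hat, long, right, soldier, story, take, teacher, the, water, wrong

19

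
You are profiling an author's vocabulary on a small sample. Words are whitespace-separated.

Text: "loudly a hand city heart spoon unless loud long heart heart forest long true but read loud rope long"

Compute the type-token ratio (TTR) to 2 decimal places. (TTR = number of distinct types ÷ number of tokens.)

0.74

N = 19 tokens, V = 14 types.
TTR = V / N = 14 / 19 = 0.74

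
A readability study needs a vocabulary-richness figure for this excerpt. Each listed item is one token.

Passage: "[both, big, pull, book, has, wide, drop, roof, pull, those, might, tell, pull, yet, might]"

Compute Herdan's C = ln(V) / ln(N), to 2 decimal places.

0.92

N = 15, V = 12.
ln(V) = 2.484907, ln(N) = 2.708050
C = 2.484907 / 2.708050 = 0.92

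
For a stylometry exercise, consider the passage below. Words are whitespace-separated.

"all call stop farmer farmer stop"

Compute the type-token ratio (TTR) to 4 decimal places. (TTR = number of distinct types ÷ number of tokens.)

0.6667

N = 6 tokens, V = 4 types.
TTR = V / N = 4 / 6 = 0.6667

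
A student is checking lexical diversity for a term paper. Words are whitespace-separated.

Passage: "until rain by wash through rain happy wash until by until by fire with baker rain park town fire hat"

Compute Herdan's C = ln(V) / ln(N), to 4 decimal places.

N = 20, V = 12.
ln(V) = 2.484907, ln(N) = 2.995732
C = 2.484907 / 2.995732 = 0.8295

0.8295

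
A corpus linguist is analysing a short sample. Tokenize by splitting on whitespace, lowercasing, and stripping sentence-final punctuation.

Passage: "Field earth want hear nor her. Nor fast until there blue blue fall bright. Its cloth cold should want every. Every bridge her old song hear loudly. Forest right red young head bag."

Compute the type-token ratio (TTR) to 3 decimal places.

0.818

N = 33 tokens, V = 27 types.
TTR = V / N = 27 / 33 = 0.818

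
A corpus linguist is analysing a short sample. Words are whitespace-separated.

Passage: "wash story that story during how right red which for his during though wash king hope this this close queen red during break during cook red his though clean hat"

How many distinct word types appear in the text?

20

Distinct types: {break, clean, close, cook, during, for, hat, his, hope, how, king, queen, red, right, story, that, this, though, wash, which}
V = 20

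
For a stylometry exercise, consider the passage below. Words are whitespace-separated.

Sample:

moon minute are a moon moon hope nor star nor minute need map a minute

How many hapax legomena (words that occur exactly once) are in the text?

5

Frequencies: moon:3, minute:3, a:2, nor:2, are:1, hope:1, star:1, need:1, map:1
Hapax (freq=1): are, hope, map, need, star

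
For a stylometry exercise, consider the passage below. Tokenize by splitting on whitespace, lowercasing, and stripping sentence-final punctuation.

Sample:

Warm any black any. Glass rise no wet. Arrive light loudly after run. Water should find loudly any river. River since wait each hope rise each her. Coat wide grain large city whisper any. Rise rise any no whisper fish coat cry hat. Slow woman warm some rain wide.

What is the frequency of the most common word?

Frequencies: any:5, rise:4, warm:2, no:2, loudly:2, river:2, each:2, coat:2, wide:2, whisper:2, black:1, glass:1, wet:1, arrive:1, light:1, after:1, run:1, water:1, should:1, find:1, … (14 more, each freq 1)
Most common: 'any' with frequency 5.

5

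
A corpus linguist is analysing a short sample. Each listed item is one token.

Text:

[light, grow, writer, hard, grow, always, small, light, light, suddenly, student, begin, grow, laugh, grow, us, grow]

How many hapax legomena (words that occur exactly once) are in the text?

9

Frequencies: grow:5, light:3, writer:1, hard:1, always:1, small:1, suddenly:1, student:1, begin:1, laugh:1, us:1
Hapax (freq=1): always, begin, hard, laugh, small, student, suddenly, us, writer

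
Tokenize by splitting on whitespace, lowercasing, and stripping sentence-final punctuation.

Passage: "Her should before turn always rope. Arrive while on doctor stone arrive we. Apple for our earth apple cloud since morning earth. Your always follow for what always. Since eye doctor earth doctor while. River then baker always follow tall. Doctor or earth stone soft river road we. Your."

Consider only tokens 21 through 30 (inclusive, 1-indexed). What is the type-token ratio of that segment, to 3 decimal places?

Segment tokens 21–30: morning, earth, your, always, follow, for, what, always, since, eye
Segment N = 10, segment V = 9.
TTR = 9 / 10 = 0.900

0.900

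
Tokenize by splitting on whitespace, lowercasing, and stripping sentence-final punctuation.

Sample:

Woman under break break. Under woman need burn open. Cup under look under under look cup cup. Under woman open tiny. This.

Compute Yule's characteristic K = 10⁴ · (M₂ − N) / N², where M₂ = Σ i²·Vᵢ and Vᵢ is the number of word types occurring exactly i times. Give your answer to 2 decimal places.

991.74

Frequencies: under:6, woman:3, cup:3, break:2, open:2, look:2, need:1, burn:1, tiny:1, this:1
N = 22. Frequency spectrum: V_1=4, V_2=3, V_3=2, V_6=1
M₂ = 1²·4 + 2²·3 + 3²·2 + 6²·1 = 70
K = 10000 × (70 − 22) / 22² = 991.74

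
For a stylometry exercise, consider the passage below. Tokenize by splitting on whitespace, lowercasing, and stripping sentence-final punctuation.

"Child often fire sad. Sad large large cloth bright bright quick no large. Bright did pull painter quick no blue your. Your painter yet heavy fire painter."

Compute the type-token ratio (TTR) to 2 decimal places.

0.59

N = 27 tokens, V = 16 types.
TTR = V / N = 16 / 27 = 0.59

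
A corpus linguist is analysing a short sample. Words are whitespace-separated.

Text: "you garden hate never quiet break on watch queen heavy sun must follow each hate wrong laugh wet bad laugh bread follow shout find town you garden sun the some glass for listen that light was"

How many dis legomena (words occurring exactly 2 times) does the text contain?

Frequencies: you:2, garden:2, hate:2, sun:2, follow:2, laugh:2, never:1, quiet:1, break:1, on:1, watch:1, queen:1, heavy:1, must:1, each:1, wrong:1, wet:1, bad:1, bread:1, shout:1, … (10 more, each freq 1)
Words with frequency 2: follow, garden, hate, laugh, sun, you

6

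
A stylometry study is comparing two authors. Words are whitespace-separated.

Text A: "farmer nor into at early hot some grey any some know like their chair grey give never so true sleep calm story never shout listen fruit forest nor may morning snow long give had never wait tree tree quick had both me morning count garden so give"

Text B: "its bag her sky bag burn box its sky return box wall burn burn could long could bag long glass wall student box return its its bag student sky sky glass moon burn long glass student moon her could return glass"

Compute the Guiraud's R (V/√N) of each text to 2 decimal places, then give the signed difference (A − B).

3.22

A: V=36, N=47, R=5.25
B: V=13, N=41, R=2.03
Difference = 5.25 − 2.03 = 3.22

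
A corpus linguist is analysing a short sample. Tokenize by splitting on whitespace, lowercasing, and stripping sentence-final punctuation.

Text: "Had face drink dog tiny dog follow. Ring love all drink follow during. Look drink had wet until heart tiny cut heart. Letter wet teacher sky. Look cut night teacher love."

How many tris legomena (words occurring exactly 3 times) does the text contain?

Frequencies: drink:3, had:2, dog:2, tiny:2, follow:2, love:2, look:2, wet:2, heart:2, cut:2, teacher:2, face:1, ring:1, all:1, during:1, until:1, letter:1, sky:1, night:1
Words with frequency 3: drink

1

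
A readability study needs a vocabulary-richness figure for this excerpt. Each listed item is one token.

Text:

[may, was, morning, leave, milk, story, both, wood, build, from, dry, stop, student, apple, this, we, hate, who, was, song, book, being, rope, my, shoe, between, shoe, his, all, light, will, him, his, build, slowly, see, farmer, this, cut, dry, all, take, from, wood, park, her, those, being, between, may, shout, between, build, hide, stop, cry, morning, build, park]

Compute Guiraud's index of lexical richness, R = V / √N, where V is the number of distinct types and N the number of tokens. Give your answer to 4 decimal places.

N = 59, V = 41.
√N = 7.681146
R = 41 / 7.681146 = 5.3377

5.3377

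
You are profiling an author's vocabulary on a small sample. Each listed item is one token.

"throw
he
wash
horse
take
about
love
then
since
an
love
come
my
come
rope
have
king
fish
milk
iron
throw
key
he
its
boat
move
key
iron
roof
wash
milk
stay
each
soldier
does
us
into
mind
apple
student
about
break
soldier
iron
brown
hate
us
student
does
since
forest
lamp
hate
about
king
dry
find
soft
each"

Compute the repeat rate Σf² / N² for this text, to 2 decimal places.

Frequencies: about:3, iron:3, throw:2, he:2, wash:2, love:2, since:2, come:2, king:2, milk:2, key:2, each:2, soldier:2, does:2, us:2, student:2, hate:2, horse:1, take:1, then:1, … (20 more, each freq 1)
Σf² = 101; N² = 3481
Repeat rate = 101 / 3481 = 0.03

0.03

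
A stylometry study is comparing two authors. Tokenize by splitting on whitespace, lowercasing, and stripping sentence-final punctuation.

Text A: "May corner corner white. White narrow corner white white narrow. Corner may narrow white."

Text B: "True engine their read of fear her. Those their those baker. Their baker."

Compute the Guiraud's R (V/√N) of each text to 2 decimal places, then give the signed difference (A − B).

-1.43

A: V=4, N=14, R=1.07
B: V=9, N=13, R=2.50
Difference = 1.07 − 2.50 = -1.43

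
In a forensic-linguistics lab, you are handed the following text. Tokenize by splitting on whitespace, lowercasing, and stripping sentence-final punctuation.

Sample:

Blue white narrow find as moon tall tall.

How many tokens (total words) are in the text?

8

Tokens: blue, white, narrow, find, as, moon, tall, tall
N = 8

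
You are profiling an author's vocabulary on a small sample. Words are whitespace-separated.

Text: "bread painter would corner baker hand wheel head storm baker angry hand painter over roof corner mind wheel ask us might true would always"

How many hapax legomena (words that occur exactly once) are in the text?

Frequencies: painter:2, would:2, corner:2, baker:2, hand:2, wheel:2, bread:1, head:1, storm:1, angry:1, over:1, roof:1, mind:1, ask:1, us:1, might:1, true:1, always:1
Hapax (freq=1): always, angry, ask, bread, head, might, mind, over, roof, storm, true, us

12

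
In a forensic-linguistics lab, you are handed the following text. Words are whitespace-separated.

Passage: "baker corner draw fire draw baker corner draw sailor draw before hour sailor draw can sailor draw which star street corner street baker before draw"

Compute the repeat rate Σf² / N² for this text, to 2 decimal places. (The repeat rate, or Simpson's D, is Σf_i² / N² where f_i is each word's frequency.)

0.14

Frequencies: draw:7, baker:3, corner:3, sailor:3, before:2, street:2, fire:1, hour:1, can:1, which:1, star:1
Σf² = 89; N² = 625
Repeat rate = 89 / 625 = 0.14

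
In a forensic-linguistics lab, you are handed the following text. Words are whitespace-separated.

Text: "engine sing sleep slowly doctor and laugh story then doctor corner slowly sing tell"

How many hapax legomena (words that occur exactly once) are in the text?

Frequencies: sing:2, slowly:2, doctor:2, engine:1, sleep:1, and:1, laugh:1, story:1, then:1, corner:1, tell:1
Hapax (freq=1): and, corner, engine, laugh, sleep, story, tell, then

8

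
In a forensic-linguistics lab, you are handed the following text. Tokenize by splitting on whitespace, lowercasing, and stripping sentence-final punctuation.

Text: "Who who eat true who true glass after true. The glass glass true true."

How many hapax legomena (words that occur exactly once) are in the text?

3

Frequencies: true:5, who:3, glass:3, eat:1, after:1, the:1
Hapax (freq=1): after, eat, the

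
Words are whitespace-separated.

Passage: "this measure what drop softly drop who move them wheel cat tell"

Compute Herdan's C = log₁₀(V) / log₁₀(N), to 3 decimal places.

N = 12, V = 11.
log₁₀(V) = 1.041393, log₁₀(N) = 1.079181
C = 1.041393 / 1.079181 = 0.965

0.965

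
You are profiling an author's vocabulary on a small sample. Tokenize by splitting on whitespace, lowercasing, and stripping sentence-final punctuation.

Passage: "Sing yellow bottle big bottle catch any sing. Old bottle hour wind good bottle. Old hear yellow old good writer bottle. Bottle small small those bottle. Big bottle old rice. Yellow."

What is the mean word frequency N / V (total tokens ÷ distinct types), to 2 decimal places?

2.07

N = 31 tokens, V = 15 types.
Mean frequency = N / V = 31 / 15 = 2.07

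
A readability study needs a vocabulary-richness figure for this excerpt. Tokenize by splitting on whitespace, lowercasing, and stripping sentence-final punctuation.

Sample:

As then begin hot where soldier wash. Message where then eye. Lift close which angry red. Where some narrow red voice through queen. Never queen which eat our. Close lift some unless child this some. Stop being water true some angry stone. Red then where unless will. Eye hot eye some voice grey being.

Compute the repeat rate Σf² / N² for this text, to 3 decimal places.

0.042

Frequencies: some:5, where:4, then:3, eye:3, red:3, hot:2, lift:2, close:2, which:2, angry:2, voice:2, queen:2, unless:2, being:2, as:1, begin:1, soldier:1, wash:1, message:1, narrow:1, … (12 more, each freq 1)
Σf² = 122; N² = 2916
Repeat rate = 122 / 2916 = 0.042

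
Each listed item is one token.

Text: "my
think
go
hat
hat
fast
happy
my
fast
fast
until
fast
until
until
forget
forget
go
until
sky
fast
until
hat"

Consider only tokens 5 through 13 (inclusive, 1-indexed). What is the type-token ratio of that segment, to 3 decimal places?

Segment tokens 5–13: hat, fast, happy, my, fast, fast, until, fast, until
Segment N = 9, segment V = 5.
TTR = 5 / 9 = 0.556

0.556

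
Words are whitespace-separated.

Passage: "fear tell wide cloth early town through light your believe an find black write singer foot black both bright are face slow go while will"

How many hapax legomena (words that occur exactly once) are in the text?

23

Frequencies: black:2, fear:1, tell:1, wide:1, cloth:1, early:1, town:1, through:1, light:1, your:1, believe:1, an:1, find:1, write:1, singer:1, foot:1, both:1, bright:1, are:1, face:1, … (4 more, each freq 1)
Hapax (freq=1): an, are, believe, both, bright, cloth, early, face, fear, find, foot, go, light, singer, slow, tell, through, town, while, wide, will, write, your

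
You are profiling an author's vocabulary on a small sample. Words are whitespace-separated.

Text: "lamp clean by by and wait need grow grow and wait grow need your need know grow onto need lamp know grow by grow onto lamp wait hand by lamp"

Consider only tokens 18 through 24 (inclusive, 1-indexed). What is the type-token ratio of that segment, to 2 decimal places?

Segment tokens 18–24: onto, need, lamp, know, grow, by, grow
Segment N = 7, segment V = 6.
TTR = 6 / 7 = 0.86

0.86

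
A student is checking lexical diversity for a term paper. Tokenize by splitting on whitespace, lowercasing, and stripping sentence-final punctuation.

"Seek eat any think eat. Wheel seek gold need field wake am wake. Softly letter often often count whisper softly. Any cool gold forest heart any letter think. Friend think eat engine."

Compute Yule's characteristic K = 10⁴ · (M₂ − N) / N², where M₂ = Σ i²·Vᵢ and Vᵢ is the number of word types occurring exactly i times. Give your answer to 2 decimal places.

292.97

Frequencies: eat:3, any:3, think:3, seek:2, gold:2, wake:2, softly:2, letter:2, often:2, wheel:1, need:1, field:1, am:1, count:1, whisper:1, cool:1, forest:1, heart:1, friend:1, engine:1
N = 32. Frequency spectrum: V_1=11, V_2=6, V_3=3
M₂ = 1²·11 + 2²·6 + 3²·3 = 62
K = 10000 × (62 − 32) / 32² = 292.97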